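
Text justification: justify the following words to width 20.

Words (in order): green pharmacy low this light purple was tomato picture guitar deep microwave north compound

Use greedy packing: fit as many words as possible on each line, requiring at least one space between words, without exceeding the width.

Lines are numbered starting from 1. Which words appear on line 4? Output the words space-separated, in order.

Line 1: ['green', 'pharmacy', 'low'] (min_width=18, slack=2)
Line 2: ['this', 'light', 'purple'] (min_width=17, slack=3)
Line 3: ['was', 'tomato', 'picture'] (min_width=18, slack=2)
Line 4: ['guitar', 'deep'] (min_width=11, slack=9)
Line 5: ['microwave', 'north'] (min_width=15, slack=5)
Line 6: ['compound'] (min_width=8, slack=12)

Answer: guitar deep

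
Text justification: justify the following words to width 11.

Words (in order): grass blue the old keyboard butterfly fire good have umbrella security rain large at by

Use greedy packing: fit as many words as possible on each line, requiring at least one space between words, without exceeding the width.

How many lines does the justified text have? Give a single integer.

Answer: 10

Derivation:
Line 1: ['grass', 'blue'] (min_width=10, slack=1)
Line 2: ['the', 'old'] (min_width=7, slack=4)
Line 3: ['keyboard'] (min_width=8, slack=3)
Line 4: ['butterfly'] (min_width=9, slack=2)
Line 5: ['fire', 'good'] (min_width=9, slack=2)
Line 6: ['have'] (min_width=4, slack=7)
Line 7: ['umbrella'] (min_width=8, slack=3)
Line 8: ['security'] (min_width=8, slack=3)
Line 9: ['rain', 'large'] (min_width=10, slack=1)
Line 10: ['at', 'by'] (min_width=5, slack=6)
Total lines: 10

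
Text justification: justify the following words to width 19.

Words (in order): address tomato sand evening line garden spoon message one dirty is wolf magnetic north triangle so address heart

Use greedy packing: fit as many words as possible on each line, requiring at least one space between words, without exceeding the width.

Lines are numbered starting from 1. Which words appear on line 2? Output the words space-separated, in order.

Answer: evening line garden

Derivation:
Line 1: ['address', 'tomato', 'sand'] (min_width=19, slack=0)
Line 2: ['evening', 'line', 'garden'] (min_width=19, slack=0)
Line 3: ['spoon', 'message', 'one'] (min_width=17, slack=2)
Line 4: ['dirty', 'is', 'wolf'] (min_width=13, slack=6)
Line 5: ['magnetic', 'north'] (min_width=14, slack=5)
Line 6: ['triangle', 'so', 'address'] (min_width=19, slack=0)
Line 7: ['heart'] (min_width=5, slack=14)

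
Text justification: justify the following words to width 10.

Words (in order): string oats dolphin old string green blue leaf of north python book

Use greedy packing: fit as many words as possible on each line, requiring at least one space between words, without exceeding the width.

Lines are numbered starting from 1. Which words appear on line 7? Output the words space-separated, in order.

Answer: north

Derivation:
Line 1: ['string'] (min_width=6, slack=4)
Line 2: ['oats'] (min_width=4, slack=6)
Line 3: ['dolphin'] (min_width=7, slack=3)
Line 4: ['old', 'string'] (min_width=10, slack=0)
Line 5: ['green', 'blue'] (min_width=10, slack=0)
Line 6: ['leaf', 'of'] (min_width=7, slack=3)
Line 7: ['north'] (min_width=5, slack=5)
Line 8: ['python'] (min_width=6, slack=4)
Line 9: ['book'] (min_width=4, slack=6)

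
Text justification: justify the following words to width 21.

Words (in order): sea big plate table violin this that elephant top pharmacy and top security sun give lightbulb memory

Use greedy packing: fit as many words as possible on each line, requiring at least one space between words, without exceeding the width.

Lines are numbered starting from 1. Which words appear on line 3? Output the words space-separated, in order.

Answer: elephant top pharmacy

Derivation:
Line 1: ['sea', 'big', 'plate', 'table'] (min_width=19, slack=2)
Line 2: ['violin', 'this', 'that'] (min_width=16, slack=5)
Line 3: ['elephant', 'top', 'pharmacy'] (min_width=21, slack=0)
Line 4: ['and', 'top', 'security', 'sun'] (min_width=20, slack=1)
Line 5: ['give', 'lightbulb', 'memory'] (min_width=21, slack=0)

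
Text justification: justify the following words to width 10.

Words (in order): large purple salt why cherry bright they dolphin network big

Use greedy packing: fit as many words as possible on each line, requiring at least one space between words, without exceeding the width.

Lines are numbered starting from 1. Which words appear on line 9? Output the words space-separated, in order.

Answer: big

Derivation:
Line 1: ['large'] (min_width=5, slack=5)
Line 2: ['purple'] (min_width=6, slack=4)
Line 3: ['salt', 'why'] (min_width=8, slack=2)
Line 4: ['cherry'] (min_width=6, slack=4)
Line 5: ['bright'] (min_width=6, slack=4)
Line 6: ['they'] (min_width=4, slack=6)
Line 7: ['dolphin'] (min_width=7, slack=3)
Line 8: ['network'] (min_width=7, slack=3)
Line 9: ['big'] (min_width=3, slack=7)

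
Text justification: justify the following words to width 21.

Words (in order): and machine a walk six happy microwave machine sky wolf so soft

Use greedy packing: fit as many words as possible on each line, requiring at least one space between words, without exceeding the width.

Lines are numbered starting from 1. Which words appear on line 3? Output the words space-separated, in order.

Answer: machine sky wolf so

Derivation:
Line 1: ['and', 'machine', 'a', 'walk'] (min_width=18, slack=3)
Line 2: ['six', 'happy', 'microwave'] (min_width=19, slack=2)
Line 3: ['machine', 'sky', 'wolf', 'so'] (min_width=19, slack=2)
Line 4: ['soft'] (min_width=4, slack=17)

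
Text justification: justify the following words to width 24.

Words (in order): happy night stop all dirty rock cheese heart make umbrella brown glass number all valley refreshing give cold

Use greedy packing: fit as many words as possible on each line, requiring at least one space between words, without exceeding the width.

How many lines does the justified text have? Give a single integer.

Line 1: ['happy', 'night', 'stop', 'all'] (min_width=20, slack=4)
Line 2: ['dirty', 'rock', 'cheese', 'heart'] (min_width=23, slack=1)
Line 3: ['make', 'umbrella', 'brown'] (min_width=19, slack=5)
Line 4: ['glass', 'number', 'all', 'valley'] (min_width=23, slack=1)
Line 5: ['refreshing', 'give', 'cold'] (min_width=20, slack=4)
Total lines: 5

Answer: 5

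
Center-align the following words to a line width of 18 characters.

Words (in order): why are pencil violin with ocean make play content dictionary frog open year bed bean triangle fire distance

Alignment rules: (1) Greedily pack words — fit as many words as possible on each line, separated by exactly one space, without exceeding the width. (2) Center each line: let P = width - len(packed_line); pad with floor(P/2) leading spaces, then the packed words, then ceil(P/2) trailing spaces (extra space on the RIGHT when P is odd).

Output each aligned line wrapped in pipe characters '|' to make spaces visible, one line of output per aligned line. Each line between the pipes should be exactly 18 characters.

Answer: |  why are pencil  |
|violin with ocean |
|make play content |
| dictionary frog  |
|open year bed bean|
|  triangle fire   |
|     distance     |

Derivation:
Line 1: ['why', 'are', 'pencil'] (min_width=14, slack=4)
Line 2: ['violin', 'with', 'ocean'] (min_width=17, slack=1)
Line 3: ['make', 'play', 'content'] (min_width=17, slack=1)
Line 4: ['dictionary', 'frog'] (min_width=15, slack=3)
Line 5: ['open', 'year', 'bed', 'bean'] (min_width=18, slack=0)
Line 6: ['triangle', 'fire'] (min_width=13, slack=5)
Line 7: ['distance'] (min_width=8, slack=10)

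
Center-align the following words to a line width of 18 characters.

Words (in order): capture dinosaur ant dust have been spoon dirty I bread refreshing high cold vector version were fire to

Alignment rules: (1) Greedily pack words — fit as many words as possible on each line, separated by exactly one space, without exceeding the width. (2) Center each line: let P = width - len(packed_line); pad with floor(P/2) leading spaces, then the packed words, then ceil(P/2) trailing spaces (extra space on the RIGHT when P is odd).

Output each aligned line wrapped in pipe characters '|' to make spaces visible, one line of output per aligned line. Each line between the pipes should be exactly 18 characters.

Line 1: ['capture', 'dinosaur'] (min_width=16, slack=2)
Line 2: ['ant', 'dust', 'have', 'been'] (min_width=18, slack=0)
Line 3: ['spoon', 'dirty', 'I'] (min_width=13, slack=5)
Line 4: ['bread', 'refreshing'] (min_width=16, slack=2)
Line 5: ['high', 'cold', 'vector'] (min_width=16, slack=2)
Line 6: ['version', 'were', 'fire'] (min_width=17, slack=1)
Line 7: ['to'] (min_width=2, slack=16)

Answer: | capture dinosaur |
|ant dust have been|
|  spoon dirty I   |
| bread refreshing |
| high cold vector |
|version were fire |
|        to        |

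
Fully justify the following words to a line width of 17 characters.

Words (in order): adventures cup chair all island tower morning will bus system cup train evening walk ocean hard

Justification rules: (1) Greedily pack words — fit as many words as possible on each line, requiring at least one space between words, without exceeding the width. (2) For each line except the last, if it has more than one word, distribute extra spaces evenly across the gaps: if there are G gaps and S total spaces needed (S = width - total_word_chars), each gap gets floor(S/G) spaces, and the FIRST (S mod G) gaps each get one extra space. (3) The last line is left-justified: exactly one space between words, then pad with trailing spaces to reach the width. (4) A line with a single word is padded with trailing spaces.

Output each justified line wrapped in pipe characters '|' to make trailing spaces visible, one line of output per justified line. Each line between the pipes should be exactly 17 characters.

Answer: |adventures    cup|
|chair  all island|
|tower     morning|
|will  bus  system|
|cup train evening|
|walk ocean hard  |

Derivation:
Line 1: ['adventures', 'cup'] (min_width=14, slack=3)
Line 2: ['chair', 'all', 'island'] (min_width=16, slack=1)
Line 3: ['tower', 'morning'] (min_width=13, slack=4)
Line 4: ['will', 'bus', 'system'] (min_width=15, slack=2)
Line 5: ['cup', 'train', 'evening'] (min_width=17, slack=0)
Line 6: ['walk', 'ocean', 'hard'] (min_width=15, slack=2)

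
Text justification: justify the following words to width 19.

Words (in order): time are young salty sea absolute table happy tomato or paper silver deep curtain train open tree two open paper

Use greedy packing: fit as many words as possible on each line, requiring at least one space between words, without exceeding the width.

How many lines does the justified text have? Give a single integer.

Answer: 7

Derivation:
Line 1: ['time', 'are', 'young'] (min_width=14, slack=5)
Line 2: ['salty', 'sea', 'absolute'] (min_width=18, slack=1)
Line 3: ['table', 'happy', 'tomato'] (min_width=18, slack=1)
Line 4: ['or', 'paper', 'silver'] (min_width=15, slack=4)
Line 5: ['deep', 'curtain', 'train'] (min_width=18, slack=1)
Line 6: ['open', 'tree', 'two', 'open'] (min_width=18, slack=1)
Line 7: ['paper'] (min_width=5, slack=14)
Total lines: 7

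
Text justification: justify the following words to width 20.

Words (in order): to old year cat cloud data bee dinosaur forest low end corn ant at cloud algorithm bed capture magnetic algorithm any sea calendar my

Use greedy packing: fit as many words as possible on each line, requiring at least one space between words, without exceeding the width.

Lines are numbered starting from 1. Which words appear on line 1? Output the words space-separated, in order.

Answer: to old year cat

Derivation:
Line 1: ['to', 'old', 'year', 'cat'] (min_width=15, slack=5)
Line 2: ['cloud', 'data', 'bee'] (min_width=14, slack=6)
Line 3: ['dinosaur', 'forest', 'low'] (min_width=19, slack=1)
Line 4: ['end', 'corn', 'ant', 'at'] (min_width=15, slack=5)
Line 5: ['cloud', 'algorithm', 'bed'] (min_width=19, slack=1)
Line 6: ['capture', 'magnetic'] (min_width=16, slack=4)
Line 7: ['algorithm', 'any', 'sea'] (min_width=17, slack=3)
Line 8: ['calendar', 'my'] (min_width=11, slack=9)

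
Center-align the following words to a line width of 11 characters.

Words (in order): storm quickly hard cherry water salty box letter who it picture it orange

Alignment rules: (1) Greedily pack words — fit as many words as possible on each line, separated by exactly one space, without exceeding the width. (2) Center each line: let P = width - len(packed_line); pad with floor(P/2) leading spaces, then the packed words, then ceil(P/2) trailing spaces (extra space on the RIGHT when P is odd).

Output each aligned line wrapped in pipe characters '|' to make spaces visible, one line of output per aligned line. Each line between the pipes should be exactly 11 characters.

Answer: |   storm   |
|  quickly  |
|hard cherry|
|water salty|
|box letter |
|  who it   |
|picture it |
|  orange   |

Derivation:
Line 1: ['storm'] (min_width=5, slack=6)
Line 2: ['quickly'] (min_width=7, slack=4)
Line 3: ['hard', 'cherry'] (min_width=11, slack=0)
Line 4: ['water', 'salty'] (min_width=11, slack=0)
Line 5: ['box', 'letter'] (min_width=10, slack=1)
Line 6: ['who', 'it'] (min_width=6, slack=5)
Line 7: ['picture', 'it'] (min_width=10, slack=1)
Line 8: ['orange'] (min_width=6, slack=5)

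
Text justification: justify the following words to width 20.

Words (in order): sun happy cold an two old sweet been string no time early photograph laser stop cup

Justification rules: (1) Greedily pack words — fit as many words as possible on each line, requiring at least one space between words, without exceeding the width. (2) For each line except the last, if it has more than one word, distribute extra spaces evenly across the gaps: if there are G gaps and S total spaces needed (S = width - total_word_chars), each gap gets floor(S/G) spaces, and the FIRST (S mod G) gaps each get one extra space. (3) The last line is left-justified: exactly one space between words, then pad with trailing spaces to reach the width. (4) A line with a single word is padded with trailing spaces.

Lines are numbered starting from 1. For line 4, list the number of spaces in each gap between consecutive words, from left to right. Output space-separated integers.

Line 1: ['sun', 'happy', 'cold', 'an'] (min_width=17, slack=3)
Line 2: ['two', 'old', 'sweet', 'been'] (min_width=18, slack=2)
Line 3: ['string', 'no', 'time', 'early'] (min_width=20, slack=0)
Line 4: ['photograph', 'laser'] (min_width=16, slack=4)
Line 5: ['stop', 'cup'] (min_width=8, slack=12)

Answer: 5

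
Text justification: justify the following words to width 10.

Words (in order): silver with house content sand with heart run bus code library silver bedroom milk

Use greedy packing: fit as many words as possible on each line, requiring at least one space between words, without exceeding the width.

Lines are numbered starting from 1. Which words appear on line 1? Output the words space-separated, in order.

Answer: silver

Derivation:
Line 1: ['silver'] (min_width=6, slack=4)
Line 2: ['with', 'house'] (min_width=10, slack=0)
Line 3: ['content'] (min_width=7, slack=3)
Line 4: ['sand', 'with'] (min_width=9, slack=1)
Line 5: ['heart', 'run'] (min_width=9, slack=1)
Line 6: ['bus', 'code'] (min_width=8, slack=2)
Line 7: ['library'] (min_width=7, slack=3)
Line 8: ['silver'] (min_width=6, slack=4)
Line 9: ['bedroom'] (min_width=7, slack=3)
Line 10: ['milk'] (min_width=4, slack=6)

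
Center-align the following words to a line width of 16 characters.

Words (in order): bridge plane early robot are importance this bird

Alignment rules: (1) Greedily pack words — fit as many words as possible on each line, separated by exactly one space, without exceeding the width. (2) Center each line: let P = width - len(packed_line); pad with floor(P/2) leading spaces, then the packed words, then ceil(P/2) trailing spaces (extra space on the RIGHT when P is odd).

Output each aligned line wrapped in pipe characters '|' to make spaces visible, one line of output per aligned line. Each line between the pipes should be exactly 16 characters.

Answer: |  bridge plane  |
|early robot are |
|importance this |
|      bird      |

Derivation:
Line 1: ['bridge', 'plane'] (min_width=12, slack=4)
Line 2: ['early', 'robot', 'are'] (min_width=15, slack=1)
Line 3: ['importance', 'this'] (min_width=15, slack=1)
Line 4: ['bird'] (min_width=4, slack=12)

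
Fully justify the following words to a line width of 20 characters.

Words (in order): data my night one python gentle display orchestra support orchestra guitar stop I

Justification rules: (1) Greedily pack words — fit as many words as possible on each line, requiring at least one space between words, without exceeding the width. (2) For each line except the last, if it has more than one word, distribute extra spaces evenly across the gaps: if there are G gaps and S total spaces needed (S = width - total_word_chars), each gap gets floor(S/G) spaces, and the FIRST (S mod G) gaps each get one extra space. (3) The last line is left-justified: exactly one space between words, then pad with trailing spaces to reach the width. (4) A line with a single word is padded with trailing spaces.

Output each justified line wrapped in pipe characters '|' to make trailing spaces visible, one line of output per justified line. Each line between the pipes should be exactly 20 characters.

Line 1: ['data', 'my', 'night', 'one'] (min_width=17, slack=3)
Line 2: ['python', 'gentle'] (min_width=13, slack=7)
Line 3: ['display', 'orchestra'] (min_width=17, slack=3)
Line 4: ['support', 'orchestra'] (min_width=17, slack=3)
Line 5: ['guitar', 'stop', 'I'] (min_width=13, slack=7)

Answer: |data  my  night  one|
|python        gentle|
|display    orchestra|
|support    orchestra|
|guitar stop I       |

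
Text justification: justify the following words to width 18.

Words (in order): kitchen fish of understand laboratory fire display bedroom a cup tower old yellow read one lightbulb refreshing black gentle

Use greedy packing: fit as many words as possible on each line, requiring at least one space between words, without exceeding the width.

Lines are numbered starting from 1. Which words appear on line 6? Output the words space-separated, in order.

Answer: yellow read one

Derivation:
Line 1: ['kitchen', 'fish', 'of'] (min_width=15, slack=3)
Line 2: ['understand'] (min_width=10, slack=8)
Line 3: ['laboratory', 'fire'] (min_width=15, slack=3)
Line 4: ['display', 'bedroom', 'a'] (min_width=17, slack=1)
Line 5: ['cup', 'tower', 'old'] (min_width=13, slack=5)
Line 6: ['yellow', 'read', 'one'] (min_width=15, slack=3)
Line 7: ['lightbulb'] (min_width=9, slack=9)
Line 8: ['refreshing', 'black'] (min_width=16, slack=2)
Line 9: ['gentle'] (min_width=6, slack=12)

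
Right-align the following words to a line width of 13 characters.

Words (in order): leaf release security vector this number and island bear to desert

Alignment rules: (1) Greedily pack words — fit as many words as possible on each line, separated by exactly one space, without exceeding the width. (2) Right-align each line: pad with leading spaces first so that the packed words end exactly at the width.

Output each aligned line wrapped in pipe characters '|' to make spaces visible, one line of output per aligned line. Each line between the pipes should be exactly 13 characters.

Answer: | leaf release|
|     security|
|  vector this|
|   number and|
|  island bear|
|    to desert|

Derivation:
Line 1: ['leaf', 'release'] (min_width=12, slack=1)
Line 2: ['security'] (min_width=8, slack=5)
Line 3: ['vector', 'this'] (min_width=11, slack=2)
Line 4: ['number', 'and'] (min_width=10, slack=3)
Line 5: ['island', 'bear'] (min_width=11, slack=2)
Line 6: ['to', 'desert'] (min_width=9, slack=4)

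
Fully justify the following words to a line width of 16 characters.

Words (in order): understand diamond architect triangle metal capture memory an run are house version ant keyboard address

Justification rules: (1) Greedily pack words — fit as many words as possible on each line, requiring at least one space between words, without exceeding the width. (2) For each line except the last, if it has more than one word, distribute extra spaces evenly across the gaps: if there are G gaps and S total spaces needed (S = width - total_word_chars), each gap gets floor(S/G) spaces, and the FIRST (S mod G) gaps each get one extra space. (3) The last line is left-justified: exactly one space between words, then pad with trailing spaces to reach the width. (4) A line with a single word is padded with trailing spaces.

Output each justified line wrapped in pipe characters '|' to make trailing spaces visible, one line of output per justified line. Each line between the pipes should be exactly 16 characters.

Line 1: ['understand'] (min_width=10, slack=6)
Line 2: ['diamond'] (min_width=7, slack=9)
Line 3: ['architect'] (min_width=9, slack=7)
Line 4: ['triangle', 'metal'] (min_width=14, slack=2)
Line 5: ['capture', 'memory'] (min_width=14, slack=2)
Line 6: ['an', 'run', 'are', 'house'] (min_width=16, slack=0)
Line 7: ['version', 'ant'] (min_width=11, slack=5)
Line 8: ['keyboard', 'address'] (min_width=16, slack=0)

Answer: |understand      |
|diamond         |
|architect       |
|triangle   metal|
|capture   memory|
|an run are house|
|version      ant|
|keyboard address|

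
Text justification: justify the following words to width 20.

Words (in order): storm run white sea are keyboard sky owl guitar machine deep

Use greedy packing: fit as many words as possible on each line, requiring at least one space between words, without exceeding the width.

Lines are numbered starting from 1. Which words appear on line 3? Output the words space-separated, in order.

Answer: guitar machine deep

Derivation:
Line 1: ['storm', 'run', 'white', 'sea'] (min_width=19, slack=1)
Line 2: ['are', 'keyboard', 'sky', 'owl'] (min_width=20, slack=0)
Line 3: ['guitar', 'machine', 'deep'] (min_width=19, slack=1)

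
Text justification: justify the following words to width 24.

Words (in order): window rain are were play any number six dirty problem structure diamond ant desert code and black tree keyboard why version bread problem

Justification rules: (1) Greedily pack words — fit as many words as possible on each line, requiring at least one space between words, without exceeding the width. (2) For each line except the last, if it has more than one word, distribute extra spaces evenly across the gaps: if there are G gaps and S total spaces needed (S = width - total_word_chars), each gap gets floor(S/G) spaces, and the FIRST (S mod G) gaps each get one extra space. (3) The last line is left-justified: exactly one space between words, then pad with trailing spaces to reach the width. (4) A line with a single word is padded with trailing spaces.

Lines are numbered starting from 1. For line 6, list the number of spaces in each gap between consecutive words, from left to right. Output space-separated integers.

Line 1: ['window', 'rain', 'are', 'were'] (min_width=20, slack=4)
Line 2: ['play', 'any', 'number', 'six'] (min_width=19, slack=5)
Line 3: ['dirty', 'problem', 'structure'] (min_width=23, slack=1)
Line 4: ['diamond', 'ant', 'desert', 'code'] (min_width=23, slack=1)
Line 5: ['and', 'black', 'tree', 'keyboard'] (min_width=23, slack=1)
Line 6: ['why', 'version', 'bread'] (min_width=17, slack=7)
Line 7: ['problem'] (min_width=7, slack=17)

Answer: 5 4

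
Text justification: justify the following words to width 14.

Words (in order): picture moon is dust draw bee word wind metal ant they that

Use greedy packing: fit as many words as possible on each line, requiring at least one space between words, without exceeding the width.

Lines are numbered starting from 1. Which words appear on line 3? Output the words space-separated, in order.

Answer: bee word wind

Derivation:
Line 1: ['picture', 'moon'] (min_width=12, slack=2)
Line 2: ['is', 'dust', 'draw'] (min_width=12, slack=2)
Line 3: ['bee', 'word', 'wind'] (min_width=13, slack=1)
Line 4: ['metal', 'ant', 'they'] (min_width=14, slack=0)
Line 5: ['that'] (min_width=4, slack=10)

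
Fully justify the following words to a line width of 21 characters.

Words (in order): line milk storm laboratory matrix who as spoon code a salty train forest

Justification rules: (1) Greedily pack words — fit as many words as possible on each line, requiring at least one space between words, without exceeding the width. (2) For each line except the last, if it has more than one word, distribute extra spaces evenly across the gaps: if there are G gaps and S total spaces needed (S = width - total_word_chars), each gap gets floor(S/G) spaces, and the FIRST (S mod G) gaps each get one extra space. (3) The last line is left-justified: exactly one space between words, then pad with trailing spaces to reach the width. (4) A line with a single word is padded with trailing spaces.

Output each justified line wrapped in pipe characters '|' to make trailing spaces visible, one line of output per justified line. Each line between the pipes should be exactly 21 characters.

Answer: |line    milk    storm|
|laboratory matrix who|
|as spoon code a salty|
|train forest         |

Derivation:
Line 1: ['line', 'milk', 'storm'] (min_width=15, slack=6)
Line 2: ['laboratory', 'matrix', 'who'] (min_width=21, slack=0)
Line 3: ['as', 'spoon', 'code', 'a', 'salty'] (min_width=21, slack=0)
Line 4: ['train', 'forest'] (min_width=12, slack=9)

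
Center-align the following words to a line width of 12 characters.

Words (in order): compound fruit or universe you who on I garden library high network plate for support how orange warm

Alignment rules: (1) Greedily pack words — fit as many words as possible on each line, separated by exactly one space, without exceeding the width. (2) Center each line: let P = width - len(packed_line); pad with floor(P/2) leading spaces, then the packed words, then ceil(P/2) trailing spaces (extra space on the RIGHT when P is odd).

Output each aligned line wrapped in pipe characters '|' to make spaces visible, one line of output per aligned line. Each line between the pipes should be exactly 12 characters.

Line 1: ['compound'] (min_width=8, slack=4)
Line 2: ['fruit', 'or'] (min_width=8, slack=4)
Line 3: ['universe', 'you'] (min_width=12, slack=0)
Line 4: ['who', 'on', 'I'] (min_width=8, slack=4)
Line 5: ['garden'] (min_width=6, slack=6)
Line 6: ['library', 'high'] (min_width=12, slack=0)
Line 7: ['network'] (min_width=7, slack=5)
Line 8: ['plate', 'for'] (min_width=9, slack=3)
Line 9: ['support', 'how'] (min_width=11, slack=1)
Line 10: ['orange', 'warm'] (min_width=11, slack=1)

Answer: |  compound  |
|  fruit or  |
|universe you|
|  who on I  |
|   garden   |
|library high|
|  network   |
| plate for  |
|support how |
|orange warm |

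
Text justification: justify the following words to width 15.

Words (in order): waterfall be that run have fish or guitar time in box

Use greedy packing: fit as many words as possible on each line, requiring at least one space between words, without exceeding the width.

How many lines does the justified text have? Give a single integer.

Answer: 4

Derivation:
Line 1: ['waterfall', 'be'] (min_width=12, slack=3)
Line 2: ['that', 'run', 'have'] (min_width=13, slack=2)
Line 3: ['fish', 'or', 'guitar'] (min_width=14, slack=1)
Line 4: ['time', 'in', 'box'] (min_width=11, slack=4)
Total lines: 4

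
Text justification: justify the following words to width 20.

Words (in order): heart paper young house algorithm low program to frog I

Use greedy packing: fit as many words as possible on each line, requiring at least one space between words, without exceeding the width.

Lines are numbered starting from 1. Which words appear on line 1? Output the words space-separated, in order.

Line 1: ['heart', 'paper', 'young'] (min_width=17, slack=3)
Line 2: ['house', 'algorithm', 'low'] (min_width=19, slack=1)
Line 3: ['program', 'to', 'frog', 'I'] (min_width=17, slack=3)

Answer: heart paper young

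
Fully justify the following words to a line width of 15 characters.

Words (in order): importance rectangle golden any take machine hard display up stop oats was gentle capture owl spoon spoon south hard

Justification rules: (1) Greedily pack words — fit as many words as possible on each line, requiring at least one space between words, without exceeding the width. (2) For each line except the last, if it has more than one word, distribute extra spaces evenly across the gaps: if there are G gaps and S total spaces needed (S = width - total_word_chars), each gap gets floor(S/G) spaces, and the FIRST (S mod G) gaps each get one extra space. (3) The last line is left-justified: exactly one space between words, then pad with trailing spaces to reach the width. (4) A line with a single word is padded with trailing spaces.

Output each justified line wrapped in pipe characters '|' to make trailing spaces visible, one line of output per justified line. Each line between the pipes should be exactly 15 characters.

Answer: |importance     |
|rectangle      |
|golden any take|
|machine    hard|
|display up stop|
|oats was gentle|
|capture     owl|
|spoon     spoon|
|south hard     |

Derivation:
Line 1: ['importance'] (min_width=10, slack=5)
Line 2: ['rectangle'] (min_width=9, slack=6)
Line 3: ['golden', 'any', 'take'] (min_width=15, slack=0)
Line 4: ['machine', 'hard'] (min_width=12, slack=3)
Line 5: ['display', 'up', 'stop'] (min_width=15, slack=0)
Line 6: ['oats', 'was', 'gentle'] (min_width=15, slack=0)
Line 7: ['capture', 'owl'] (min_width=11, slack=4)
Line 8: ['spoon', 'spoon'] (min_width=11, slack=4)
Line 9: ['south', 'hard'] (min_width=10, slack=5)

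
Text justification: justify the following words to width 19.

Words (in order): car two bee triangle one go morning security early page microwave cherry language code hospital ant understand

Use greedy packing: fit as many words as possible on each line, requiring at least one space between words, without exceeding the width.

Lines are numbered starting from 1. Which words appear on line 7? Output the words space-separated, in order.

Answer: hospital ant

Derivation:
Line 1: ['car', 'two', 'bee'] (min_width=11, slack=8)
Line 2: ['triangle', 'one', 'go'] (min_width=15, slack=4)
Line 3: ['morning', 'security'] (min_width=16, slack=3)
Line 4: ['early', 'page'] (min_width=10, slack=9)
Line 5: ['microwave', 'cherry'] (min_width=16, slack=3)
Line 6: ['language', 'code'] (min_width=13, slack=6)
Line 7: ['hospital', 'ant'] (min_width=12, slack=7)
Line 8: ['understand'] (min_width=10, slack=9)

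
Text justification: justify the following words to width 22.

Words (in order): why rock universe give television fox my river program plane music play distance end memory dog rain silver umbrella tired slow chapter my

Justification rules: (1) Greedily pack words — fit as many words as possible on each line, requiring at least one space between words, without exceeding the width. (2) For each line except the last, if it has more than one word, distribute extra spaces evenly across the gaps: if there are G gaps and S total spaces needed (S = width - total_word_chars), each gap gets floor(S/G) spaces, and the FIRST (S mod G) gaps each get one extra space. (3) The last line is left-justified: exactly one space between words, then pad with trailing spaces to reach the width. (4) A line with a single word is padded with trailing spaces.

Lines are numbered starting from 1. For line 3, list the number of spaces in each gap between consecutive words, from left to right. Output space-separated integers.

Line 1: ['why', 'rock', 'universe', 'give'] (min_width=22, slack=0)
Line 2: ['television', 'fox', 'my'] (min_width=17, slack=5)
Line 3: ['river', 'program', 'plane'] (min_width=19, slack=3)
Line 4: ['music', 'play', 'distance'] (min_width=19, slack=3)
Line 5: ['end', 'memory', 'dog', 'rain'] (min_width=19, slack=3)
Line 6: ['silver', 'umbrella', 'tired'] (min_width=21, slack=1)
Line 7: ['slow', 'chapter', 'my'] (min_width=15, slack=7)

Answer: 3 2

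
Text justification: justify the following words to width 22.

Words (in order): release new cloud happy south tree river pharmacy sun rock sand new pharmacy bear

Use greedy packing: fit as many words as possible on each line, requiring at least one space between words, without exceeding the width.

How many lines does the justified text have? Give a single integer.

Line 1: ['release', 'new', 'cloud'] (min_width=17, slack=5)
Line 2: ['happy', 'south', 'tree', 'river'] (min_width=22, slack=0)
Line 3: ['pharmacy', 'sun', 'rock', 'sand'] (min_width=22, slack=0)
Line 4: ['new', 'pharmacy', 'bear'] (min_width=17, slack=5)
Total lines: 4

Answer: 4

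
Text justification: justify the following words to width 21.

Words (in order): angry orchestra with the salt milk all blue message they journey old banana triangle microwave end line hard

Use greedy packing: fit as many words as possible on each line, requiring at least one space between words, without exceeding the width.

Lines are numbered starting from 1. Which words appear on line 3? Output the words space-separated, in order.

Answer: blue message they

Derivation:
Line 1: ['angry', 'orchestra', 'with'] (min_width=20, slack=1)
Line 2: ['the', 'salt', 'milk', 'all'] (min_width=17, slack=4)
Line 3: ['blue', 'message', 'they'] (min_width=17, slack=4)
Line 4: ['journey', 'old', 'banana'] (min_width=18, slack=3)
Line 5: ['triangle', 'microwave'] (min_width=18, slack=3)
Line 6: ['end', 'line', 'hard'] (min_width=13, slack=8)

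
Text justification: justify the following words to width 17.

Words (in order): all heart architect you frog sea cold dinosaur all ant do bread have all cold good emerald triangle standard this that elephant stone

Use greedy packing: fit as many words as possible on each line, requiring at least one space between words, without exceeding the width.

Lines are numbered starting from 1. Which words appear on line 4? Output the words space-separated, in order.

Line 1: ['all', 'heart'] (min_width=9, slack=8)
Line 2: ['architect', 'you'] (min_width=13, slack=4)
Line 3: ['frog', 'sea', 'cold'] (min_width=13, slack=4)
Line 4: ['dinosaur', 'all', 'ant'] (min_width=16, slack=1)
Line 5: ['do', 'bread', 'have', 'all'] (min_width=17, slack=0)
Line 6: ['cold', 'good', 'emerald'] (min_width=17, slack=0)
Line 7: ['triangle', 'standard'] (min_width=17, slack=0)
Line 8: ['this', 'that'] (min_width=9, slack=8)
Line 9: ['elephant', 'stone'] (min_width=14, slack=3)

Answer: dinosaur all ant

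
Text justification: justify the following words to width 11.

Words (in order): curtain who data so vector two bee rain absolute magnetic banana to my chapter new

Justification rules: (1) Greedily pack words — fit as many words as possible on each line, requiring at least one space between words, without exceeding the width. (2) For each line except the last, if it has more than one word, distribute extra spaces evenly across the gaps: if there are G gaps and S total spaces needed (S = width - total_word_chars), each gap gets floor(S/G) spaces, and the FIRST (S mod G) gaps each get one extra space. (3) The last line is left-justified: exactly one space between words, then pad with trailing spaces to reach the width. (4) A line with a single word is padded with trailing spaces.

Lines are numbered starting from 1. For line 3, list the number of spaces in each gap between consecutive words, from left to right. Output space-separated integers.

Line 1: ['curtain', 'who'] (min_width=11, slack=0)
Line 2: ['data', 'so'] (min_width=7, slack=4)
Line 3: ['vector', 'two'] (min_width=10, slack=1)
Line 4: ['bee', 'rain'] (min_width=8, slack=3)
Line 5: ['absolute'] (min_width=8, slack=3)
Line 6: ['magnetic'] (min_width=8, slack=3)
Line 7: ['banana', 'to'] (min_width=9, slack=2)
Line 8: ['my', 'chapter'] (min_width=10, slack=1)
Line 9: ['new'] (min_width=3, slack=8)

Answer: 2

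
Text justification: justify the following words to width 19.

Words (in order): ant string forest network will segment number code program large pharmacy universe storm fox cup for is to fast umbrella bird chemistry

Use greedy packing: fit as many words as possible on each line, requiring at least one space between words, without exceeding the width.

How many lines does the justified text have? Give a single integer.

Line 1: ['ant', 'string', 'forest'] (min_width=17, slack=2)
Line 2: ['network', 'will'] (min_width=12, slack=7)
Line 3: ['segment', 'number', 'code'] (min_width=19, slack=0)
Line 4: ['program', 'large'] (min_width=13, slack=6)
Line 5: ['pharmacy', 'universe'] (min_width=17, slack=2)
Line 6: ['storm', 'fox', 'cup', 'for'] (min_width=17, slack=2)
Line 7: ['is', 'to', 'fast', 'umbrella'] (min_width=19, slack=0)
Line 8: ['bird', 'chemistry'] (min_width=14, slack=5)
Total lines: 8

Answer: 8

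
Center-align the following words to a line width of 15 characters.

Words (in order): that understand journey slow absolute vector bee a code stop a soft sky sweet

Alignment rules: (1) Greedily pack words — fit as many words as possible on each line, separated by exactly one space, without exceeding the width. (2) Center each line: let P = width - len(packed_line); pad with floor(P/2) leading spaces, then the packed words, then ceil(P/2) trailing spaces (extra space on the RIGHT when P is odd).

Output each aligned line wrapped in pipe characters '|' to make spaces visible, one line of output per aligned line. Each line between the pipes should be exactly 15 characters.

Answer: |that understand|
| journey slow  |
|absolute vector|
|bee a code stop|
|  a soft sky   |
|     sweet     |

Derivation:
Line 1: ['that', 'understand'] (min_width=15, slack=0)
Line 2: ['journey', 'slow'] (min_width=12, slack=3)
Line 3: ['absolute', 'vector'] (min_width=15, slack=0)
Line 4: ['bee', 'a', 'code', 'stop'] (min_width=15, slack=0)
Line 5: ['a', 'soft', 'sky'] (min_width=10, slack=5)
Line 6: ['sweet'] (min_width=5, slack=10)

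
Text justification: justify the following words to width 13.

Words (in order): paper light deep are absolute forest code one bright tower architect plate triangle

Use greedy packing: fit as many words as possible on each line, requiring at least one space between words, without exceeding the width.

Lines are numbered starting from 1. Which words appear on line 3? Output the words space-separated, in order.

Answer: absolute

Derivation:
Line 1: ['paper', 'light'] (min_width=11, slack=2)
Line 2: ['deep', 'are'] (min_width=8, slack=5)
Line 3: ['absolute'] (min_width=8, slack=5)
Line 4: ['forest', 'code'] (min_width=11, slack=2)
Line 5: ['one', 'bright'] (min_width=10, slack=3)
Line 6: ['tower'] (min_width=5, slack=8)
Line 7: ['architect'] (min_width=9, slack=4)
Line 8: ['plate'] (min_width=5, slack=8)
Line 9: ['triangle'] (min_width=8, slack=5)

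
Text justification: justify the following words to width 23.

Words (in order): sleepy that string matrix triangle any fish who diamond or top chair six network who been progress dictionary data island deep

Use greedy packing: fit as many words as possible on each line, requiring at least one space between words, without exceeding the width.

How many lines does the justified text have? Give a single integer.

Line 1: ['sleepy', 'that', 'string'] (min_width=18, slack=5)
Line 2: ['matrix', 'triangle', 'any'] (min_width=19, slack=4)
Line 3: ['fish', 'who', 'diamond', 'or', 'top'] (min_width=23, slack=0)
Line 4: ['chair', 'six', 'network', 'who'] (min_width=21, slack=2)
Line 5: ['been', 'progress'] (min_width=13, slack=10)
Line 6: ['dictionary', 'data', 'island'] (min_width=22, slack=1)
Line 7: ['deep'] (min_width=4, slack=19)
Total lines: 7

Answer: 7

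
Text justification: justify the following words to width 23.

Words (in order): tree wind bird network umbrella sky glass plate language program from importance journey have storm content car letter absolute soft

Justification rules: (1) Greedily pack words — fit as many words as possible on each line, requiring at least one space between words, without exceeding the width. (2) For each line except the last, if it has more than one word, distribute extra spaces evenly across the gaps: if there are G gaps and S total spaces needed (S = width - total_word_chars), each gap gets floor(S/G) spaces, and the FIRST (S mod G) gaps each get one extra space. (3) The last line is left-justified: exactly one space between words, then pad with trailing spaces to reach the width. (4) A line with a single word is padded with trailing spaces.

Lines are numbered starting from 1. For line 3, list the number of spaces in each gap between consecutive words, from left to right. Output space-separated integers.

Line 1: ['tree', 'wind', 'bird', 'network'] (min_width=22, slack=1)
Line 2: ['umbrella', 'sky', 'glass'] (min_width=18, slack=5)
Line 3: ['plate', 'language', 'program'] (min_width=22, slack=1)
Line 4: ['from', 'importance', 'journey'] (min_width=23, slack=0)
Line 5: ['have', 'storm', 'content', 'car'] (min_width=22, slack=1)
Line 6: ['letter', 'absolute', 'soft'] (min_width=20, slack=3)

Answer: 2 1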